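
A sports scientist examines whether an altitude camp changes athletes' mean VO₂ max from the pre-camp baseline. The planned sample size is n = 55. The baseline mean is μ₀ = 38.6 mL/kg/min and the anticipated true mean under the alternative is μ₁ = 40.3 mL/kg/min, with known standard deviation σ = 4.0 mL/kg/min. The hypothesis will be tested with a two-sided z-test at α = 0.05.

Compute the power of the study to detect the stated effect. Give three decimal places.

Power ≈ 0.883

Standardized effect: d = |μ₁ − μ₀| / σ = |40.3 − 38.6| / 4.0 = 0.4250
Noncentrality parameter: δ = d·√n = 0.4250 × √55 = 3.1519
Critical value for a two-sided test at α = 0.05: z_{α/2} = 1.960.
Power = Φ(δ − 1.960) + Φ(−δ − 1.960) = Φ(1.192) + Φ(-5.112) = 0.8834 + 0.0000 = 0.8834.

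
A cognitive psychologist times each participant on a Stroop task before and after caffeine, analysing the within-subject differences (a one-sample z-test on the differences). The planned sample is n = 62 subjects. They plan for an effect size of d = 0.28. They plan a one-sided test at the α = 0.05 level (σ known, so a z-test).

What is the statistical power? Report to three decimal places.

Power ≈ 0.712

Noncentrality parameter: δ = d·√n = 0.28 × √62 = 2.2047
One-sided α = 0.05 → critical value z_{0.05} = 1.645.
Power = P(Z > 1.645 − δ) = Φ(0.560) = 0.7122.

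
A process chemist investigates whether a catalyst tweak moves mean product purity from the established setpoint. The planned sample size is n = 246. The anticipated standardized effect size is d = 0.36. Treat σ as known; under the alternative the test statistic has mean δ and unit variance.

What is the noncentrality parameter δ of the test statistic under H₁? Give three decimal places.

δ = d·√n = 0.36 × √246 = 5.6464

δ ≈ 5.646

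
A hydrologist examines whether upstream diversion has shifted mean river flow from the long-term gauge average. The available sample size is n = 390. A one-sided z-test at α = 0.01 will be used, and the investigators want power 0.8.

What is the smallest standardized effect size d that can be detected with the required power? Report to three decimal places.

Required noncentrality: δ = z_{0.01} + z_{0.20} = 2.326 + 0.842 = 3.168.
δ = d·√n ⇒ d = δ/√n = 3.168/√390 = 0.1604.

d ≈ 0.160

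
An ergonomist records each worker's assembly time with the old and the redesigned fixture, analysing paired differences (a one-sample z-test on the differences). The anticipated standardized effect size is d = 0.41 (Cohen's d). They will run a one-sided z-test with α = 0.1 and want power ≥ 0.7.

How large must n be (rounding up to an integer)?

n = 20

For power 0.7 need Φ(δ − z_{0.1}) = 0.7, so δ = z_{0.1} + z_{0.30} = 1.282 + 0.524 = 1.806.
δ = d·√n ⇒ n = (δ/d)² = (1.806 / 0.41)² = 19.40.
Rounding up, n = 20.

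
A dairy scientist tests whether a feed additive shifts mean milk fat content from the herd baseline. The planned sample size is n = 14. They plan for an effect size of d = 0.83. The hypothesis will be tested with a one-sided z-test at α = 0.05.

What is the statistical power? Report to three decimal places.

Noncentrality parameter: δ = d·√n = 0.83 × √14 = 3.1056
Critical value for a one-sided test at α = 0.05: z_α = 1.645.
Power = Φ(δ − 1.645) = Φ(1.461) = 0.9280.

Power ≈ 0.928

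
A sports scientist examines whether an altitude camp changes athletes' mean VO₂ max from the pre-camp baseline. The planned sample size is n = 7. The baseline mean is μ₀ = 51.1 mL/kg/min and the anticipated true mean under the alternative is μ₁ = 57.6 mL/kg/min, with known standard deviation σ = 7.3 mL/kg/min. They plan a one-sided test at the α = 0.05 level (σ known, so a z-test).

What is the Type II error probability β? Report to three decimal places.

Standardized effect: d = |μ₁ − μ₀| / σ = |57.6 − 51.1| / 7.3 = 0.8904
Noncentrality parameter: δ = d·√n = 0.8904 × √7 = 2.3558
One-sided α = 0.05 → critical value z_{0.05} = 1.645.
Power = P(Z > 1.645 − δ) = Φ(0.711) = 0.7614.
Type II error: β = 1 − power = 1 − 0.7614 = 0.2386.

β ≈ 0.239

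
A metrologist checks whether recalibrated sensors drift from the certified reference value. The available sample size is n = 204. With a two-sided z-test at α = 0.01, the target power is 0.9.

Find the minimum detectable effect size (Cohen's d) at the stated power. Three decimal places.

Need Φ(δ − 2.576) = 0.9, so δ = 2.576 + 1.282 = 3.857.
(Lower-tail contribution to power is negligible for δ > 0.)
δ = d·√n ⇒ d = δ/√n = 3.857/√204 = 0.2701.

d ≈ 0.270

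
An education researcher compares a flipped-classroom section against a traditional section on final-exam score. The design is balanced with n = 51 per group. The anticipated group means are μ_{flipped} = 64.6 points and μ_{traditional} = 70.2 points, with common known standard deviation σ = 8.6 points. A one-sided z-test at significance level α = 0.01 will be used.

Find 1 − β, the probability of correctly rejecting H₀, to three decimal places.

Standardized effect: d = |μ_{flipped} − μ_{traditional}| / σ = |64.6 − 70.2| / 8.6 = 0.6512
Noncentrality parameter: λ = d·√(n/2) = 0.6512 × √(51/2) = 3.2882
One-sided α = 0.01 → critical value z_{0.01} = 2.326.
Power = Φ(λ − 2.326) = Φ(0.962) = 0.8319.

Power ≈ 0.832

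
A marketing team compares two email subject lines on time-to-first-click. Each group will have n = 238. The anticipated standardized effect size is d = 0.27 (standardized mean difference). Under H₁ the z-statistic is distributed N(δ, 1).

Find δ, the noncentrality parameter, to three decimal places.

The noncentrality parameter scales effect size by the design's sample-size factor: δ = d·√(n/2) = 0.27 × √(238/2) = 2.9454

δ ≈ 2.945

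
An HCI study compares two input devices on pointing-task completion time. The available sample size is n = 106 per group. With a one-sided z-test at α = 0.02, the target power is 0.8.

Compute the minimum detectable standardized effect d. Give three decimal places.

Need Φ(δ − 2.054) = 0.8, so δ = 2.054 + 0.842 = 2.895.
δ = d·√(n/2) ⇒ d = δ/√(n/2) = 2.895/√(106/2) = 0.3977.

d ≈ 0.398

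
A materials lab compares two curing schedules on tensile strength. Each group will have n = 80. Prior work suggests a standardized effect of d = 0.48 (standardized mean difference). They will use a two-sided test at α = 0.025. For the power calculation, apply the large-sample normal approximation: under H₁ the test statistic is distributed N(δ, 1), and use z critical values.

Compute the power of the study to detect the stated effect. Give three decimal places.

Noncentrality parameter: δ = d·√(n/2) = 0.48 × √(80/2) = 3.0358
Critical value for a two-sided test at α = 0.025: z_{α/2} = 2.241.
Power = Φ(δ − 2.241) + Φ(−δ − 2.241) = Φ(0.794) + Φ(-5.277) = 0.7865 + 0.0000 = 0.7865.

Power ≈ 0.787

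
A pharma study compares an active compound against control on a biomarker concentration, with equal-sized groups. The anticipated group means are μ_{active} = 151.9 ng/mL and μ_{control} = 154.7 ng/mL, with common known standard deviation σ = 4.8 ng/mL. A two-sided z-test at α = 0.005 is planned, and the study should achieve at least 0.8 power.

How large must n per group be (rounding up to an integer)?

Standardized effect: d = |μ_{active} − μ_{control}| / σ = |151.9 − 154.7| / 4.8 = 0.5833
For power 0.8 need Φ(δ − z_{0.0025}) = 0.8, so δ = z_{0.0025} + z_{0.20} = 2.807 + 0.842 = 3.649.
(Ignoring the negligible lower-tail rejection probability gives the usual closed-form inversion.)
δ = d·√(n/2) ⇒ n = 2(δ/d)² = 2 × (3.649 / 0.5833)² = 78.25.
Round up to the next whole unit.

n = 79 per group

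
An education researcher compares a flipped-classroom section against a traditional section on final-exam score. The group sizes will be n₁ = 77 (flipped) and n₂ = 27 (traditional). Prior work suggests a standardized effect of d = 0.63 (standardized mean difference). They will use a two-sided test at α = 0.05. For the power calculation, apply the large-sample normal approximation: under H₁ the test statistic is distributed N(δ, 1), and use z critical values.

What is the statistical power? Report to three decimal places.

Noncentrality parameter: δ = d / √(1/n₁ + 1/n₂) = 0.63 / √(1/77 + 1/27) = 2.8168
Two-sided α = 0.05 → critical value z_{0.025} = 1.960.
Power = Φ(δ − 1.960) + Φ(−δ − 1.960) = Φ(0.857) + Φ(-4.777) = 0.8042 + 0.0000 = 0.8042.

Power ≈ 0.804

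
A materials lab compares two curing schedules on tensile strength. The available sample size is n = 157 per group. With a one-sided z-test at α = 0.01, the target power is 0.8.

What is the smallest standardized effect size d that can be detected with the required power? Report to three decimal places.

Required noncentrality: δ = z_{0.01} + z_{0.20} = 2.326 + 0.842 = 3.168.
δ = d·√(n/2) ⇒ d = δ/√(n/2) = 3.168/√(157/2) = 0.3576.

d ≈ 0.358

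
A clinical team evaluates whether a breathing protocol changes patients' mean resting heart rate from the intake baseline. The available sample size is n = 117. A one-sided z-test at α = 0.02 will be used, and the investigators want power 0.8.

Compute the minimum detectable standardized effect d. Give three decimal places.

d ≈ 0.268

Required noncentrality: δ = z_{0.02} + z_{0.20} = 2.054 + 0.842 = 2.895.
δ = d·√n ⇒ d = δ/√n = 2.895/√117 = 0.2677.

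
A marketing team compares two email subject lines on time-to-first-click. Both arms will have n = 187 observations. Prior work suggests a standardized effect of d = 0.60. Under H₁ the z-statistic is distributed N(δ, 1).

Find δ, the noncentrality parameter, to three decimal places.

δ ≈ 5.802

The noncentrality parameter scales effect size by the design's sample-size factor: δ = d·√(n/2) = 0.60 × √(187/2) = 5.8017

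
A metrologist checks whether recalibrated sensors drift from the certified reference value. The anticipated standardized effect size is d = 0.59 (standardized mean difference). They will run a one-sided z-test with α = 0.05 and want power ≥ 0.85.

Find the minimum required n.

For power 0.85 need Φ(δ − z_{0.05}) = 0.85, so δ = z_{0.05} + z_{0.15} = 1.645 + 1.036 = 2.681.
δ = d·√n ⇒ n = (δ/d)² = (2.681 / 0.59)² = 20.65.
Round up to the next whole unit.

n = 21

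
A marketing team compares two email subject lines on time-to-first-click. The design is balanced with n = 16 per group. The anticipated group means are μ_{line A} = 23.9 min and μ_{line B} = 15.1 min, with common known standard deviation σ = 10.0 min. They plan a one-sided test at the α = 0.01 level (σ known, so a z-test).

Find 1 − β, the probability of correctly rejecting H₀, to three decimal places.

Power ≈ 0.565

Standardized effect: d = |μ_{line A} − μ_{line B}| / σ = |23.9 − 15.1| / 10.0 = 0.8800
Noncentrality parameter: δ = d·√(n/2) = 0.8800 × √(16/2) = 2.4890
Critical value for a one-sided test at α = 0.01: z_α = 2.326.
Power = Φ(δ − 2.326) = Φ(0.163) = 0.5646.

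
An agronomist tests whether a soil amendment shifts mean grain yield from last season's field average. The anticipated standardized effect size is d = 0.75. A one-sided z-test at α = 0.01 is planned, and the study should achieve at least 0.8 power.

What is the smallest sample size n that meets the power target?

n = 18

Set Φ(δ − 2.326) = 0.8; then δ − 2.326 = Φ⁻¹(0.8) = 0.842, giving δ = 3.168.
δ = d·√n ⇒ n = (δ/d)² = (3.168 / 0.75)² = 17.84.
Rounding up, n = 18.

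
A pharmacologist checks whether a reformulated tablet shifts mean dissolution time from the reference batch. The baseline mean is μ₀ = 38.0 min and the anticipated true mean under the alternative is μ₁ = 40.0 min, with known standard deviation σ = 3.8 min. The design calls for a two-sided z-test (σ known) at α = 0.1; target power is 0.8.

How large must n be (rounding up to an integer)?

Standardized effect: d = |μ₁ − μ₀| / σ = |40.0 − 38.0| / 3.8 = 0.5263
For power 0.8 need Φ(δ − z_{0.05}) = 0.8, so δ = z_{0.05} + z_{0.20} = 1.645 + 0.842 = 2.486.
(Ignoring the negligible lower-tail rejection probability gives the usual closed-form inversion.)
δ = d·√n ⇒ n = (δ/d)² = (2.486 / 0.5263)² = 22.32.
Round up to the next whole unit.

n = 23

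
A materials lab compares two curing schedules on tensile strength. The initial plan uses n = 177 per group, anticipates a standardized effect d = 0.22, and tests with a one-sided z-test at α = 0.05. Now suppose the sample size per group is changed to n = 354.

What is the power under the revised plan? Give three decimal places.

With n = 354 per group: δ = d·√(n/2) = 0.22 × √(354/2) = 2.9269. Critical value z_{0.05} = 1.645.
Revised power = Φ(δ − 1.645) = Φ(1.282) = 0.9001.

Power ≈ 0.900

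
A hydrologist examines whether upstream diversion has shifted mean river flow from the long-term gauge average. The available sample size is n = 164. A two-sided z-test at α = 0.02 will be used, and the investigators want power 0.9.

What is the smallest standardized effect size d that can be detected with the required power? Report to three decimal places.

Need Φ(δ − 2.326) = 0.9, so δ = 2.326 + 1.282 = 3.608.
(The second rejection-region term Φ(−δ − z_{α/2}) is negligible and dropped.)
δ = d·√n ⇒ d = δ/√n = 3.608/√164 = 0.2817.

d ≈ 0.282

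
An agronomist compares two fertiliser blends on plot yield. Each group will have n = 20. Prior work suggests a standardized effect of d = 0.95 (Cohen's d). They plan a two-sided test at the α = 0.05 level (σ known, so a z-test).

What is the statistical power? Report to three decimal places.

Power ≈ 0.852

Noncentrality parameter: δ = d·√(n/2) = 0.95 × √(20/2) = 3.0042
Critical value for a two-sided test at α = 0.05: z_{α/2} = 1.960.
Power = Φ(δ − 1.960) + Φ(−δ − 1.960) = Φ(1.044) + Φ(-4.964) = 0.8518 + 0.0000 = 0.8518.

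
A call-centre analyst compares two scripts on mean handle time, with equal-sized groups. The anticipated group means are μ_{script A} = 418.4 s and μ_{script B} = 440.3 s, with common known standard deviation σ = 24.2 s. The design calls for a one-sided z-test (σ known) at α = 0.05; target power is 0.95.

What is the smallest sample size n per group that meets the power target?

n = 27 per group

Standardized effect: d = |μ_{script A} − μ_{script B}| / σ = |418.4 − 440.3| / 24.2 = 0.9050
For power 0.95 need Φ(δ − z_{0.05}) = 0.95, so δ = z_{0.05} + z_{0.05} = 1.645 + 1.645 = 3.290.
δ = d·√(n/2) ⇒ n = 2(δ/d)² = 2 × (3.290 / 0.9050)² = 26.43.
Rounding up, n = 27 per group.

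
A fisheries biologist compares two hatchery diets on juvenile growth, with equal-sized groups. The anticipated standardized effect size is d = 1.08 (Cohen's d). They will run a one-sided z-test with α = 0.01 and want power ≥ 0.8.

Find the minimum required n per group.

Set Φ(δ − 2.326) = 0.8; then δ − 2.326 = Φ⁻¹(0.8) = 0.842, giving δ = 3.168.
δ = d·√(n/2) ⇒ n = 2(δ/d)² = 2 × (3.168 / 1.08)² = 17.21.
Rounding up, n = 18 per group.

n = 18 per group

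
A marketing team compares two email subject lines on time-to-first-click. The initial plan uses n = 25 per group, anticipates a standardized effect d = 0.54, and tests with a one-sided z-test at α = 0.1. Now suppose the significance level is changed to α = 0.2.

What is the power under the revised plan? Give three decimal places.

δ = d·√(n/2) = 0.54 × √(25/2) = 1.9092 (unchanged). New critical value: z_{0.2} = 0.842.
Revised power = P(Z > 0.842 − δ) = Φ(1.068) = 0.8571.

Power ≈ 0.857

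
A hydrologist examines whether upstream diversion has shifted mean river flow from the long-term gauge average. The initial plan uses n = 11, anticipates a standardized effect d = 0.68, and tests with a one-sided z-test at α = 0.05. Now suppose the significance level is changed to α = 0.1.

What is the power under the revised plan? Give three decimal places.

Power ≈ 0.835

δ = d·√n = 0.68 × √11 = 2.2553 (unchanged). New critical value: z_{0.1} = 1.282.
Revised power = P(Z > 1.282 − δ) = Φ(0.974) = 0.8349.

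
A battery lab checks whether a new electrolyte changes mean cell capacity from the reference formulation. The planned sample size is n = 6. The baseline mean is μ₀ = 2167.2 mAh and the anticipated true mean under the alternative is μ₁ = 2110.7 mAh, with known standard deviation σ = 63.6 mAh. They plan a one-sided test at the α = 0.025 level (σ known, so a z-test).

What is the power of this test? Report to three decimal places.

Standardized effect: d = |μ₁ − μ₀| / σ = |2110.7 − 2167.2| / 63.6 = 0.8884
Noncentrality parameter: δ = d·√n = 0.8884 × √6 = 2.1760
One-sided α = 0.025 → critical value z_{0.025} = 1.960.
Power = Φ(δ − 1.960) = Φ(0.216) = 0.5855.

Power ≈ 0.586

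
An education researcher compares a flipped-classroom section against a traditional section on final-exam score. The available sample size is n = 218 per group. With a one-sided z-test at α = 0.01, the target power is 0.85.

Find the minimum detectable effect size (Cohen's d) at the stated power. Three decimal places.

d ≈ 0.322

Need Φ(δ − 2.326) = 0.85, so δ = 2.326 + 1.036 = 3.363.
δ = d·√(n/2) ⇒ d = δ/√(n/2) = 3.363/√(218/2) = 0.3221.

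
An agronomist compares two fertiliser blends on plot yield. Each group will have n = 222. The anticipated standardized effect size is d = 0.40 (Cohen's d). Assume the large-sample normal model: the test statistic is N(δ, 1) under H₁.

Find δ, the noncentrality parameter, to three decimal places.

δ ≈ 4.214

δ = d·√(n/2) = 0.40 × √(222/2) = 4.2143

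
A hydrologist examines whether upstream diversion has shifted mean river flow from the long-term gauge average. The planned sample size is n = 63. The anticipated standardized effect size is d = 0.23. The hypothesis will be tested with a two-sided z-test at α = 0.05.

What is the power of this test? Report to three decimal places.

Power ≈ 0.447

Noncentrality parameter: δ = d·√n = 0.23 × √63 = 1.8256
Two-sided α = 0.05 → critical value z_{0.025} = 1.960.
Power = Φ(δ − 1.960) + Φ(−δ − 1.960) = Φ(-0.134) + Φ(-3.786) = 0.4465 + 0.0001 = 0.4466.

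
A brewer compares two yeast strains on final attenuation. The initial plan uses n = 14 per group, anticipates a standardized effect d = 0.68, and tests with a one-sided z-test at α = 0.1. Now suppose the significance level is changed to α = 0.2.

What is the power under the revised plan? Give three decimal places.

δ = d·√(n/2) = 0.68 × √(14/2) = 1.7991 (unchanged). New critical value: z_{0.2} = 0.842.
Revised power = Φ(δ − 0.842) = Φ(0.957) = 0.8308.

Power ≈ 0.831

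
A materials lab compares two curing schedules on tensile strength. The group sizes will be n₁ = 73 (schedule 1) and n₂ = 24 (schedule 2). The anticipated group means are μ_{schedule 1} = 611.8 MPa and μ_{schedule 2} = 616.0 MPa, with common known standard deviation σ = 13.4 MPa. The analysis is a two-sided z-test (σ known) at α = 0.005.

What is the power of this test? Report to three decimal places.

Power ≈ 0.070

Standardized effect: d = |μ_{schedule 1} − μ_{schedule 2}| / σ = |611.8 − 616.0| / 13.4 = 0.3134
Noncentrality parameter: δ = d / √(1/n₁ + 1/n₂) = 0.3134 / √(1/73 + 1/24) = 1.3321
Two-sided α = 0.005 → critical value z_{0.0025} = 2.807.
Power = Φ(δ − 2.807) + Φ(−δ − 2.807) = Φ(-1.475) + Φ(-4.139) = 0.0701 + 0.0000 = 0.0701.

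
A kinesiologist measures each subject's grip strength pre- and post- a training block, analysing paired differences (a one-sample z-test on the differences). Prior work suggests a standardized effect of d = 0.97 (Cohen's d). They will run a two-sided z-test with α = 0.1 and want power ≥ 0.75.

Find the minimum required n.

For power 0.75 need Φ(δ − z_{0.05}) = 0.75, so δ = z_{0.05} + z_{0.25} = 1.645 + 0.674 = 2.319.
(Ignoring the negligible lower-tail rejection probability gives the usual closed-form inversion.)
δ = d·√n ⇒ n = (δ/d)² = (2.319 / 0.97)² = 5.72.
Rounding up, n = 6.

n = 6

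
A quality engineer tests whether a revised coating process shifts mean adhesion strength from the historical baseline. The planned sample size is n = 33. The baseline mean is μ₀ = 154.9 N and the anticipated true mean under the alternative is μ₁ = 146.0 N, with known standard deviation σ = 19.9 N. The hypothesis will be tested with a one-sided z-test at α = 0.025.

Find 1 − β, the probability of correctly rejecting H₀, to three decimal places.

Standardized effect: d = |μ₁ − μ₀| / σ = |146.0 − 154.9| / 19.9 = 0.4472
Noncentrality parameter: δ = d·√n = 0.4472 × √33 = 2.5692
One-sided α = 0.025 → critical value z_{0.025} = 1.960.
Power = P(Z > 1.960 − δ) = Φ(0.609) = 0.7288.

Power ≈ 0.729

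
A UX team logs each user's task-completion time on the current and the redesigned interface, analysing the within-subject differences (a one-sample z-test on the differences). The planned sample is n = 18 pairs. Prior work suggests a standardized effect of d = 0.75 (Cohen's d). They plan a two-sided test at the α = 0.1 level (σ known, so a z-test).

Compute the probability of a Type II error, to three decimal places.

Noncentrality parameter: δ = d·√n = 0.75 × √18 = 3.1820
Critical value for a two-sided test at α = 0.1: z_{α/2} = 1.645.
Power = Φ(δ − 1.645) + Φ(−δ − 1.645) = Φ(1.537) + Φ(-4.827) = 0.9379 + 0.0000 = 0.9379.
Type II error: β = 1 − power = 1 − 0.9379 = 0.0621.

β ≈ 0.062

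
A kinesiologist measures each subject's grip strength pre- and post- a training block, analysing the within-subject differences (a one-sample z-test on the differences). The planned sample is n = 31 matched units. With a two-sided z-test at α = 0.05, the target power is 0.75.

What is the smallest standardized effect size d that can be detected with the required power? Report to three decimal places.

Required noncentrality: δ = z_{0.025} + z_{0.25} = 1.960 + 0.674 = 2.634.
(The second rejection-region term Φ(−δ − z_{α/2}) is negligible and dropped.)
δ = d·√n ⇒ d = δ/√n = 2.634/√31 = 0.4732.

d ≈ 0.473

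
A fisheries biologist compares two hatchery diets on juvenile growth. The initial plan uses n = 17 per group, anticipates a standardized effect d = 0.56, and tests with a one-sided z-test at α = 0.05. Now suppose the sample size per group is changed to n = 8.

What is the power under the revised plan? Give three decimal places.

With n = 8 per group: δ = d·√(n/2) = 0.56 × √(8/2) = 1.1200. Critical value z_{0.05} = 1.645.
Revised power = P(Z > 1.645 − δ) = Φ(-0.525) = 0.2998.

Power ≈ 0.300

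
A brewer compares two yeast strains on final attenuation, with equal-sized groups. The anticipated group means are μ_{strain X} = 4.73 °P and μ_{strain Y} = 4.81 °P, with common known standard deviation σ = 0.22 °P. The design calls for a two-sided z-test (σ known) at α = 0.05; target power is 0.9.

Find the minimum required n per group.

Standardized effect: d = |μ_{strain X} − μ_{strain Y}| / σ = |4.73 − 4.81| / 0.22 = 0.3636
Set Φ(δ − 1.960) = 0.9; then δ − 1.960 = Φ⁻¹(0.9) = 1.282, giving δ = 3.242.
(For δ > 0 the lower-tail rejection region contributes negligibly to power, so the one-term inversion is standard.)
δ = d·√(n/2) ⇒ n = 2(δ/d)² = 2 × (3.242 / 0.3636)² = 158.92.
Round up to the next whole unit.

n = 159 per group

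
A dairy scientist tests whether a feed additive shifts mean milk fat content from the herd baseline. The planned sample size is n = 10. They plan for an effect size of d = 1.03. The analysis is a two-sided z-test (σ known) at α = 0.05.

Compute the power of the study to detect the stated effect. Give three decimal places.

Power ≈ 0.903

Noncentrality parameter: δ = d·√n = 1.03 × √10 = 3.2571
Two-sided α = 0.05 → critical value z_{0.025} = 1.960.
Power = Φ(δ − 1.960) + Φ(−δ − 1.960) = Φ(1.297) + Φ(-5.217) = 0.9027 + 0.0000 = 0.9027.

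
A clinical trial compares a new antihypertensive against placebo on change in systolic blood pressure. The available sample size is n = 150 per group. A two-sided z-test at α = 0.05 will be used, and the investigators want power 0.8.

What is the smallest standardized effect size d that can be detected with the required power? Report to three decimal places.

Need Φ(δ − 1.960) = 0.8, so δ = 1.960 + 0.842 = 2.802.
(Lower-tail contribution to power is negligible for δ > 0.)
δ = d·√(n/2) ⇒ d = δ/√(n/2) = 2.802/√(150/2) = 0.3235.

d ≈ 0.323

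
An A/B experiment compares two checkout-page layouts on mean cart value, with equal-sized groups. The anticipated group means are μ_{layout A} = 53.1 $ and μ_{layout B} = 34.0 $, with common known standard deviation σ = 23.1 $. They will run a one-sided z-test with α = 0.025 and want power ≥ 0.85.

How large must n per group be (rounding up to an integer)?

n = 27 per group

Standardized effect: d = |μ_{layout A} − μ_{layout B}| / σ = |53.1 − 34.0| / 23.1 = 0.8268
Set Φ(δ − 1.960) = 0.85; then δ − 1.960 = Φ⁻¹(0.85) = 1.036, giving δ = 2.996.
δ = d·√(n/2) ⇒ n = 2(δ/d)² = 2 × (2.996 / 0.8268)² = 26.27.
Round up to the next whole unit.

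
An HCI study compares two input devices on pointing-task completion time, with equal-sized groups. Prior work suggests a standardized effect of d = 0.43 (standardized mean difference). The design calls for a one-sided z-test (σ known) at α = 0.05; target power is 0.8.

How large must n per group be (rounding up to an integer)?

n = 67 per group

For power 0.8 need Φ(δ − z_{0.05}) = 0.8, so δ = z_{0.05} + z_{0.20} = 1.645 + 0.842 = 2.486.
δ = d·√(n/2) ⇒ n = 2(δ/d)² = 2 × (2.486 / 0.43)² = 66.87.
Rounding up, n = 67 per group.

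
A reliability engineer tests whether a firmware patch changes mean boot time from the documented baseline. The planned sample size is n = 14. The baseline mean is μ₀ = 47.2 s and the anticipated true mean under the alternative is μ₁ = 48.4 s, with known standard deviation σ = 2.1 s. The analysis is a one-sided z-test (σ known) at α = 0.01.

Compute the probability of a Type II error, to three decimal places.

Standardized effect: d = |μ₁ − μ₀| / σ = |48.4 − 47.2| / 2.1 = 0.5714
Noncentrality parameter: δ = d·√n = 0.5714 × √14 = 2.1381
One-sided α = 0.01 → critical value z_{0.01} = 2.326.
Power = Φ(δ − 2.326) = Φ(-0.188) = 0.4253.
Type II error: β = 1 − power = 1 − 0.4253 = 0.5747.

β ≈ 0.575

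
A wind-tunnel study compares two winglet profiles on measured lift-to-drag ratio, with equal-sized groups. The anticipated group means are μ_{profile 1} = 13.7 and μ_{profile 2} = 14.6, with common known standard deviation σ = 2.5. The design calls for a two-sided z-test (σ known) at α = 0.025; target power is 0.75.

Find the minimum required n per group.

n = 132 per group

Standardized effect: d = |μ_{profile 1} − μ_{profile 2}| / σ = |13.7 − 14.6| / 2.5 = 0.3600
For power 0.75 need Φ(δ − z_{0.0125}) = 0.75, so δ = z_{0.0125} + z_{0.25} = 2.241 + 0.674 = 2.916.
(For δ > 0 the lower-tail rejection region contributes negligibly to power, so the one-term inversion is standard.)
δ = d·√(n/2) ⇒ n = 2(δ/d)² = 2 × (2.916 / 0.3600)² = 131.21.
Rounding up, n = 132 per group.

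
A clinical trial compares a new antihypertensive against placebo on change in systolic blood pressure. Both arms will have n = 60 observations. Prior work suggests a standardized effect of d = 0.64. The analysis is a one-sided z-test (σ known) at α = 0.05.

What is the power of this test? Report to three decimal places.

Power ≈ 0.969

Noncentrality parameter: δ = d·√(n/2) = 0.64 × √(60/2) = 3.5054
One-sided α = 0.05 → critical value z_{0.05} = 1.645.
Power = Φ(δ − 1.645) = Φ(1.861) = 0.9686.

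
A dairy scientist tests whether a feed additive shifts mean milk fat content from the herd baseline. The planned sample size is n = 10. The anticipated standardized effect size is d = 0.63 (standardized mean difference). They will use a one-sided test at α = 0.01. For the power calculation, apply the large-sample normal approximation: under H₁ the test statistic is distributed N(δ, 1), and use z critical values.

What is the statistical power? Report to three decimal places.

Noncentrality parameter: δ = d·√n = 0.63 × √10 = 1.9922
Critical value for a one-sided test at α = 0.01: z_α = 2.326.
Power = P(Z > 2.326 − δ) = Φ(-0.334) = 0.3691.

Power ≈ 0.369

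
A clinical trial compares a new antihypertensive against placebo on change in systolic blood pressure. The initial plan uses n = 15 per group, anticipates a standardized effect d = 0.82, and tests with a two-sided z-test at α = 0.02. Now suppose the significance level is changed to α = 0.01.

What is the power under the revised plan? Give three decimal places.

δ = d·√(n/2) = 0.82 × √(15/2) = 2.2457 (unchanged). New critical value: z_{0.005} = 2.576.
Revised power = Φ(δ − 2.576) + Φ(−δ − 2.576) = Φ(-0.330) + Φ(-4.821) = 0.3706 + 0.0000 = 0.3706.

Power ≈ 0.371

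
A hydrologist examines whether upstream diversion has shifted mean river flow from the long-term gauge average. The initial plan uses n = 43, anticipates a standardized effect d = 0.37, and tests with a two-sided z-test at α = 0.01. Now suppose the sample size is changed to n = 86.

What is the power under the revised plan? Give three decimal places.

Power ≈ 0.804

With n = 86: δ = d·√n = 0.37 × √86 = 3.4312. Critical value z_{0.005} = 2.576.
Revised power = Φ(δ − 2.576) + Φ(−δ − 2.576) = Φ(0.855) + Φ(-6.007) = 0.8038 + 0.0000 = 0.8038.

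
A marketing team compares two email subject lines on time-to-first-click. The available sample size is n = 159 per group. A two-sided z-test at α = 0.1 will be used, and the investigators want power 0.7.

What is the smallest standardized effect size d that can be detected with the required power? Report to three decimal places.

d ≈ 0.243

Need Φ(δ − 1.645) = 0.7, so δ = 1.645 + 0.524 = 2.169.
(The second rejection-region term Φ(−δ − z_{α/2}) is negligible and dropped.)
δ = d·√(n/2) ⇒ d = δ/√(n/2) = 2.169/√(159/2) = 0.2433.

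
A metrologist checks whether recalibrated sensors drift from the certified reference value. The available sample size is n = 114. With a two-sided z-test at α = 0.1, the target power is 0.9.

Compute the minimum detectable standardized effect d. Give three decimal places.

Required noncentrality: δ = z_{0.05} + z_{0.10} = 1.645 + 1.282 = 2.926.
(Lower-tail contribution to power is negligible for δ > 0.)
δ = d·√n ⇒ d = δ/√n = 2.926/√114 = 0.2741.

d ≈ 0.274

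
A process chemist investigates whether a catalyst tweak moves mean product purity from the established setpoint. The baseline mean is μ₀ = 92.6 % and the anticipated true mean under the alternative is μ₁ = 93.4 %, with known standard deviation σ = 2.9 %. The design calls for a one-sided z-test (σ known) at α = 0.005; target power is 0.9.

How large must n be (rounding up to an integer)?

n = 196

Standardized effect: d = |μ₁ − μ₀| / σ = |93.4 − 92.6| / 2.9 = 0.2759
Set Φ(δ − 2.576) = 0.9; then δ − 2.576 = Φ⁻¹(0.9) = 1.282, giving δ = 3.857.
δ = d·√n ⇒ n = (δ/d)² = (3.857 / 0.2759)² = 195.52.
Rounding up, n = 196.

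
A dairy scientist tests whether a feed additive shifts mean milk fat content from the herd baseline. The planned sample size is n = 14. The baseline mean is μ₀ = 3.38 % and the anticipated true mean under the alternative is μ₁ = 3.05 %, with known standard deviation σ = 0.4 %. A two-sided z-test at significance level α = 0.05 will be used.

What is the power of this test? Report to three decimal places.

Power ≈ 0.870

Standardized effect: d = |μ₁ − μ₀| / σ = |3.05 − 3.38| / 0.4 = 0.8250
Noncentrality parameter: λ = d·√n = 0.8250 × √14 = 3.0869
Two-sided α = 0.05 → critical value z_{0.025} = 1.960.
Power = Φ(λ − 1.960) + Φ(−λ − 1.960) = Φ(1.127) + Φ(-5.047) = 0.8701 + 0.0000 = 0.8701.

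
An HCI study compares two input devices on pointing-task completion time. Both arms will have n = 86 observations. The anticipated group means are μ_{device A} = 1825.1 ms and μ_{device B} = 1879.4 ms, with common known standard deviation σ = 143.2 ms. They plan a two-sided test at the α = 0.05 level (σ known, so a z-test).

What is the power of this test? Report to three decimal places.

Power ≈ 0.701

Standardized effect: d = |μ_{device A} − μ_{device B}| / σ = |1825.1 − 1879.4| / 143.2 = 0.3792
Noncentrality parameter: δ = d·√(n/2) = 0.3792 × √(86/2) = 2.4865
Critical value for a two-sided test at α = 0.05: z_{α/2} = 1.960.
Power = Φ(δ − 1.960) + Φ(−δ − 1.960) = Φ(0.527) + Φ(-4.446) = 0.7007 + 0.0000 = 0.7008.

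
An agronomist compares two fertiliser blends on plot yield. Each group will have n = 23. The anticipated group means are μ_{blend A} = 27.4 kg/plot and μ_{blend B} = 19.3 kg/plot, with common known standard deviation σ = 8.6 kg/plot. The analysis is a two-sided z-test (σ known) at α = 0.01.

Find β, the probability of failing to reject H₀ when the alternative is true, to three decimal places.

Standardized effect: d = |μ_{blend A} − μ_{blend B}| / σ = |27.4 − 19.3| / 8.6 = 0.9419
Noncentrality parameter: δ = d·√(n/2) = 0.9419 × √(23/2) = 3.1940
Critical value for a two-sided test at α = 0.01: z_{α/2} = 2.576.
Power = Φ(δ − 2.576) + Φ(−δ − 2.576) = Φ(0.618) + Φ(-5.770) = 0.7318 + 0.0000 = 0.7318.
Type II error: β = 1 − power = 1 − 0.7318 = 0.2682.

β ≈ 0.268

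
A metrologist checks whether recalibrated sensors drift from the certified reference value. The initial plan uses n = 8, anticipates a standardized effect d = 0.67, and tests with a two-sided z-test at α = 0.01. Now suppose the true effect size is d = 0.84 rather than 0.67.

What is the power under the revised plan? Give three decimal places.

With d = 0.84: δ = d·√n = 0.84 × √8 = 2.3759. Critical value z_{0.005} = 2.576.
Revised power = Φ(δ − 2.576) + Φ(−δ − 2.576) = Φ(-0.200) + Φ(-4.952) = 0.4208 + 0.0000 = 0.4208.

Power ≈ 0.421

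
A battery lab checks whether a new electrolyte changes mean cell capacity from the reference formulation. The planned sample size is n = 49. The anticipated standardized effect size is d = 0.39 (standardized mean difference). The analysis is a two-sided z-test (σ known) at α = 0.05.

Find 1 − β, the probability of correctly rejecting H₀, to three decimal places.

Power ≈ 0.779

Noncentrality parameter: δ = d·√n = 0.39 × √49 = 2.7300
Two-sided α = 0.05 → critical value z_{0.025} = 1.960.
Power = Φ(δ − 1.960) + Φ(−δ − 1.960) = Φ(0.770) + Φ(-4.690) = 0.7794 + 0.0000 = 0.7794.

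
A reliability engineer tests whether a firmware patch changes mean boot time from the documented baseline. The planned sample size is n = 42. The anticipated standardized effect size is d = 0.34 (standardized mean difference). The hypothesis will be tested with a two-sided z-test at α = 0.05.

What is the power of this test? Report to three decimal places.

Noncentrality parameter: δ = d·√n = 0.34 × √42 = 2.2035
Two-sided α = 0.05 → critical value z_{0.025} = 1.960.
Power = Φ(δ − 1.960) + Φ(−δ − 1.960) = Φ(0.243) + Φ(-4.163) = 0.5962 + 0.0000 = 0.5962.

Power ≈ 0.596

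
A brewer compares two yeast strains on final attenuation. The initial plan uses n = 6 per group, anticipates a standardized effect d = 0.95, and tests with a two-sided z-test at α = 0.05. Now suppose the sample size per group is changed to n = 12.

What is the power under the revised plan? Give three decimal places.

With n = 12 per group: δ = d·√(n/2) = 0.95 × √(12/2) = 2.3270. Critical value z_{0.025} = 1.960.
Revised power = Φ(δ − 1.960) + Φ(−δ − 1.960) = Φ(0.367) + Φ(-4.287) = 0.6432 + 0.0000 = 0.6432.

Power ≈ 0.643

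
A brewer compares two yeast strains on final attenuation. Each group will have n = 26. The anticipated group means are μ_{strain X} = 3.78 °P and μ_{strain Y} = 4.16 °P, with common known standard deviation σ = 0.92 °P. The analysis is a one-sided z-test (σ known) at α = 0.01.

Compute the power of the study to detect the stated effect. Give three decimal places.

Power ≈ 0.201

Standardized effect: d = |μ_{strain X} − μ_{strain Y}| / σ = |3.78 − 4.16| / 0.92 = 0.4130
Noncentrality parameter: λ = d·√(n/2) = 0.4130 × √(26/2) = 1.4892
One-sided α = 0.01 → critical value z_{0.01} = 2.326.
Power = P(Z > 2.326 − λ) = Φ(-0.837) = 0.2013.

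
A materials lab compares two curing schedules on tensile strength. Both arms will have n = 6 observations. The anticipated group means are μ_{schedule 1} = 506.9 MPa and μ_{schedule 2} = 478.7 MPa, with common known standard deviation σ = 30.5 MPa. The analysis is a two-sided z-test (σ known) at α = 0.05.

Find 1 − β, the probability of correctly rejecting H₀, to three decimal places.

Power ≈ 0.360

Standardized effect: d = |μ_{schedule 1} − μ_{schedule 2}| / σ = |506.9 − 478.7| / 30.5 = 0.9246
Noncentrality parameter: δ = d·√(n/2) = 0.9246 × √(6/2) = 1.6014
Critical value for a two-sided test at α = 0.05: z_{α/2} = 1.960.
Power = Φ(δ − 1.960) + Φ(−δ − 1.960) = Φ(-0.359) + Φ(-3.561) = 0.3600 + 0.0002 = 0.3602.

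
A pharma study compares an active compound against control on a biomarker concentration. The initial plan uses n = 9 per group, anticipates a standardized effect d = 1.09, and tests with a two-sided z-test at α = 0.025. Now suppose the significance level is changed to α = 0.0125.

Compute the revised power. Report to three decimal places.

δ = d·√(n/2) = 1.09 × √(9/2) = 2.3122 (unchanged). New critical value: z_{0.0063} = 2.498.
Revised power = Φ(δ − 2.498) + Φ(−δ − 2.498) = Φ(-0.185) + Φ(-4.810) = 0.4264 + 0.0000 = 0.4264.

Power ≈ 0.426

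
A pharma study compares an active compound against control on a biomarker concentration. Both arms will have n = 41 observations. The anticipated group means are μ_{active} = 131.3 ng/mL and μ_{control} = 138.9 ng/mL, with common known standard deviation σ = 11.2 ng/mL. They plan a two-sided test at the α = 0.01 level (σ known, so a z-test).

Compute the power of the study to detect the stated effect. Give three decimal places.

Standardized effect: d = |μ_{active} − μ_{control}| / σ = |131.3 − 138.9| / 11.2 = 0.6786
Noncentrality parameter: δ = d·√(n/2) = 0.6786 × √(41/2) = 3.0724
Critical value for a two-sided test at α = 0.01: z_{α/2} = 2.576.
Power = Φ(δ − 2.576) + Φ(−δ − 2.576) = Φ(0.497) + Φ(-5.648) = 0.6902 + 0.0000 = 0.6902.

Power ≈ 0.690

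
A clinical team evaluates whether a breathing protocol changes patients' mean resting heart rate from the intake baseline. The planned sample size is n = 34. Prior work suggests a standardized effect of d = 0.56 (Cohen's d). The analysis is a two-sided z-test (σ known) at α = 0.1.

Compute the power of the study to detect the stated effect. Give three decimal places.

Noncentrality parameter: λ = d·√n = 0.56 × √34 = 3.2653
Two-sided α = 0.1 → critical value z_{0.05} = 1.645.
Power = Φ(λ − 1.645) + Φ(−λ − 1.645) = Φ(1.620) + Φ(-4.910) = 0.9474 + 0.0000 = 0.9474.

Power ≈ 0.947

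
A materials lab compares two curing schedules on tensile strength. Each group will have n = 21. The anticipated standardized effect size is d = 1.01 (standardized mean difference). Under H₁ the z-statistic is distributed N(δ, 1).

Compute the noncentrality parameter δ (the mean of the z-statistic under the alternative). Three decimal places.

δ = d·√(n/2) = 1.01 × √(21/2) = 3.2728

δ ≈ 3.273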